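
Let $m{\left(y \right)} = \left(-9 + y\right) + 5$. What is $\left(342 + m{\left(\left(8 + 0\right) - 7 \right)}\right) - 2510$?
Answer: $-2171$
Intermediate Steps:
$m{\left(y \right)} = -4 + y$
$\left(342 + m{\left(\left(8 + 0\right) - 7 \right)}\right) - 2510 = \left(342 + \left(-4 + \left(\left(8 + 0\right) - 7\right)\right)\right) - 2510 = \left(342 + \left(-4 + \left(8 - 7\right)\right)\right) - 2510 = \left(342 + \left(-4 + 1\right)\right) - 2510 = \left(342 - 3\right) - 2510 = 339 - 2510 = -2171$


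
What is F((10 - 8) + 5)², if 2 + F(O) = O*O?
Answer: 2209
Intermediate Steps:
F(O) = -2 + O² (F(O) = -2 + O*O = -2 + O²)
F((10 - 8) + 5)² = (-2 + ((10 - 8) + 5)²)² = (-2 + (2 + 5)²)² = (-2 + 7²)² = (-2 + 49)² = 47² = 2209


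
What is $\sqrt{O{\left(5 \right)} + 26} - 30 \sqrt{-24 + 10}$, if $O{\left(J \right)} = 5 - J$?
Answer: $\sqrt{26} - 30 i \sqrt{14} \approx 5.099 - 112.25 i$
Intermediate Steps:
$\sqrt{O{\left(5 \right)} + 26} - 30 \sqrt{-24 + 10} = \sqrt{\left(5 - 5\right) + 26} - 30 \sqrt{-24 + 10} = \sqrt{\left(5 - 5\right) + 26} - 30 \sqrt{-14} = \sqrt{0 + 26} - 30 i \sqrt{14} = \sqrt{26} - 30 i \sqrt{14}$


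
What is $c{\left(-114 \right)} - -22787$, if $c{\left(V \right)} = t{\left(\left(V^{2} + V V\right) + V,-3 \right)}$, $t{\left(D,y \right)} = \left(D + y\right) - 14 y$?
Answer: $48704$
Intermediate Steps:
$t{\left(D,y \right)} = D - 13 y$
$c{\left(V \right)} = 39 + V + 2 V^{2}$ ($c{\left(V \right)} = \left(\left(V^{2} + V V\right) + V\right) - -39 = \left(\left(V^{2} + V^{2}\right) + V\right) + 39 = \left(2 V^{2} + V\right) + 39 = \left(V + 2 V^{2}\right) + 39 = 39 + V + 2 V^{2}$)
$c{\left(-114 \right)} - -22787 = \left(39 - 114 \left(1 + 2 \left(-114\right)\right)\right) - -22787 = \left(39 - 114 \left(1 - 228\right)\right) + 22787 = \left(39 - -25878\right) + 22787 = \left(39 + 25878\right) + 22787 = 25917 + 22787 = 48704$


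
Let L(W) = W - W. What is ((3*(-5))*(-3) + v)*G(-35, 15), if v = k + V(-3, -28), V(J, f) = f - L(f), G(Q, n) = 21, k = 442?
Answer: 9639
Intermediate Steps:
L(W) = 0
V(J, f) = f (V(J, f) = f - 1*0 = f + 0 = f)
v = 414 (v = 442 - 28 = 414)
((3*(-5))*(-3) + v)*G(-35, 15) = ((3*(-5))*(-3) + 414)*21 = (-15*(-3) + 414)*21 = (45 + 414)*21 = 459*21 = 9639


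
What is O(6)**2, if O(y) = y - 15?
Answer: 81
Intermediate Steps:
O(y) = -15 + y
O(6)**2 = (-15 + 6)**2 = (-9)**2 = 81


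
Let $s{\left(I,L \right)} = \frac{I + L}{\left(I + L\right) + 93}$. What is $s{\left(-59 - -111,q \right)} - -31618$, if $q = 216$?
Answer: $\frac{11414366}{361} \approx 31619.0$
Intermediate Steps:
$s{\left(I,L \right)} = \frac{I + L}{93 + I + L}$
$s{\left(-59 - -111,q \right)} - -31618 = \frac{\left(-59 - -111\right) + 216}{93 - -52 + 216} - -31618 = \frac{\left(-59 + 111\right) + 216}{93 + \left(-59 + 111\right) + 216} + 31618 = \frac{52 + 216}{93 + 52 + 216} + 31618 = \frac{1}{361} \cdot 268 + 31618 = \frac{268}{361} + 31618 = \frac{11414366}{361}$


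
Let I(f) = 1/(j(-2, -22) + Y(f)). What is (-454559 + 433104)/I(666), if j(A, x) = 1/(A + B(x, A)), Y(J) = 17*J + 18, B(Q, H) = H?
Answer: -973177345/4 ≈ -2.4329e+8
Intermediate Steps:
Y(J) = 18 + 17*J
j(A, x) = 1/(2*A) (j(A, x) = 1/(A + A) = 1/(2*A))
I(f) = 1/(71/4 + 17*f) (I(f) = 1/((1/2)/(-2) + (18 + 17*f)) = 1/((1/2)*(-1/2) + (18 + 17*f)) = 1/(-1/4 + (18 + 17*f)) = 1/(71/4 + 17*f))
(-454559 + 433104)/I(666) = (-454559 + 433104)/((4/(71 + 68*666))) = -21455/(4/(71 + 45288)) = -21455/(4/45359) = -21455/(4*(1/45359)) = -21455/4/45359 = -21455*45359/4 = -973177345/4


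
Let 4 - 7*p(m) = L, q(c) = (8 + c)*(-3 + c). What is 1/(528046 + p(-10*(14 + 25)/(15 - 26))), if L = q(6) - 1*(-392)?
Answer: 7/3695892 ≈ 1.8940e-6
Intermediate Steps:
q(c) = (-3 + c)*(8 + c)
L = 434 (L = (-24 + 6² + 5*6) - 1*(-392) = (-24 + 36 + 30) + 392 = 42 + 392 = 434)
p(m) = -430/7 (p(m) = 4/7 - ⅐*434 = 4/7 - 62 = -430/7)
1/(528046 + p(-10*(14 + 25)/(15 - 26))) = 1/(528046 - 430/7) = 1/(3695892/7) = 7/3695892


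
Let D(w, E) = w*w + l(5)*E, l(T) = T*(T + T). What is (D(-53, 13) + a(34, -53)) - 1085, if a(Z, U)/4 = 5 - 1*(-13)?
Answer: 2446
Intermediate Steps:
l(T) = 2*T**2 (l(T) = T*(2*T) = 2*T**2)
a(Z, U) = 72 (a(Z, U) = 4*(5 - 1*(-13)) = 4*(5 + 13) = 4*18 = 72)
D(w, E) = w**2 + 50*E (D(w, E) = w*w + (2*5**2)*E = w**2 + (2*25)*E = w**2 + 50*E)
(D(-53, 13) + a(34, -53)) - 1085 = (((-53)**2 + 50*13) + 72) - 1085 = ((2809 + 650) + 72) - 1085 = (3459 + 72) - 1085 = 3531 - 1085 = 2446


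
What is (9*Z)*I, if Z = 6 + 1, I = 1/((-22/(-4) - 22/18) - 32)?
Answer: -1134/499 ≈ -2.2725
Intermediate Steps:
I = -18/499 (I = 1/((-22*(-1/4) - 22*1/18) - 32) = 1/((11/2 - 11/9) - 32) = 1/(77/18 - 32) = 1/(-499/18) = -18/499 ≈ -0.036072)
Z = 7
(9*Z)*I = (9*7)*(-18/499) = 63*(-18/499) = -1134/499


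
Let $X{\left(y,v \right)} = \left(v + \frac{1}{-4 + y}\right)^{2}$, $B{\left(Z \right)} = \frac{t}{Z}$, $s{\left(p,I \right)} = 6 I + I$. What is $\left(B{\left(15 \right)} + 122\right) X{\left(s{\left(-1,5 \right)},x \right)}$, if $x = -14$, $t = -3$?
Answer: $\frac{114180801}{4805} \approx 23763.0$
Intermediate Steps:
$s{\left(p,I \right)} = 7 I$
$B{\left(Z \right)} = - \frac{3}{Z}$
$\left(B{\left(15 \right)} + 122\right) X{\left(s{\left(-1,5 \right)},x \right)} = \left(- \frac{3}{15} + 122\right) \frac{\left(1 - -56 - 14 \cdot 7 \cdot 5\right)^{2}}{\left(-4 + 7 \cdot 5\right)^{2}} = \left(\left(-3\right) \frac{1}{15} + 122\right) \frac{\left(1 + 56 - 490\right)^{2}}{\left(-4 + 35\right)^{2}} = \left(- \frac{1}{5} + 122\right) \frac{\left(1 + 56 - 490\right)^{2}}{961} = \frac{609 \frac{\left(-433\right)^{2}}{961}}{5} = \frac{609 \cdot \frac{1}{961} \cdot 187489}{5} = \frac{609}{5} \cdot \frac{187489}{961} = \frac{114180801}{4805}$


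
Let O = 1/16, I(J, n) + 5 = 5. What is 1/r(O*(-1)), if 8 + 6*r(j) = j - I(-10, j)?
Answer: -32/43 ≈ -0.74419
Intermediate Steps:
I(J, n) = 0 (I(J, n) = -5 + 5 = 0)
O = 1/16 ≈ 0.062500
r(j) = -4/3 + j/6 (r(j) = -4/3 + (j - 1*0)/6 = -4/3 + (j + 0)/6 = -4/3 + j/6)
1/r(O*(-1)) = 1/(-4/3 + ((1/16)*(-1))/6) = 1/(-4/3 + (⅙)*(-1/16)) = 1/(-4/3 - 1/96) = 1/(-43/32) = -32/43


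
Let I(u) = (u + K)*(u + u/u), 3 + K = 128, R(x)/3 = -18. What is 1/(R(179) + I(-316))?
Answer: 1/60111 ≈ 1.6636e-5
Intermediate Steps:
R(x) = -54 (R(x) = 3*(-18) = -54)
K = 125 (K = -3 + 128 = 125)
I(u) = (1 + u)*(125 + u) (I(u) = (u + 125)*(u + u/u) = (125 + u)*(u + 1) = (125 + u)*(1 + u) = (1 + u)*(125 + u))
1/(R(179) + I(-316)) = 1/(-54 + (125 + (-316)² + 126*(-316))) = 1/(-54 + (125 + 99856 - 39816)) = 1/(-54 + 60165) = 1/60111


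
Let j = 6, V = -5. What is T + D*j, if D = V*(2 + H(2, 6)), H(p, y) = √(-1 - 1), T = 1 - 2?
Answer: -61 - 30*I*√2 ≈ -61.0 - 42.426*I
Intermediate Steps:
T = -1
H(p, y) = I*√2 (H(p, y) = √(-2) = I*√2)
D = -10 - 5*I*√2 (D = -5*(2 + I*√2) = -10 - 5*I*√2 ≈ -10.0 - 7.0711*I)
T + D*j = -1 + (-10 - 5*I*√2)*6 = -1 + (-60 - 30*I*√2) = -61 - 30*I*√2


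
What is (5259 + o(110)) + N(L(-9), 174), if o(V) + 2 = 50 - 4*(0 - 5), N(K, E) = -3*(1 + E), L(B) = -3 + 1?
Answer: 4802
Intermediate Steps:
L(B) = -2
N(K, E) = -3 - 3*E
o(V) = 68 (o(V) = -2 + (50 - 4*(0 - 5)) = -2 + (50 - 4*(-5)) = -2 + (50 + 20) = -2 + 70 = 68)
(5259 + o(110)) + N(L(-9), 174) = (5259 + 68) + (-3 - 3*174) = 5327 + (-3 - 522) = 5327 - 525 = 4802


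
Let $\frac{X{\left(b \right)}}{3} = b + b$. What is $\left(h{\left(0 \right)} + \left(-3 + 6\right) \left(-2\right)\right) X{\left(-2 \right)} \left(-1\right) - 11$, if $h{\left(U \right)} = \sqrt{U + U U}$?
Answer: $-83$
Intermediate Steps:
$X{\left(b \right)} = 6 b$ ($X{\left(b \right)} = 3 \left(b + b\right) = 3 \cdot 2 b = 6 b$)
$h{\left(U \right)} = \sqrt{U + U^{2}}$
$\left(h{\left(0 \right)} + \left(-3 + 6\right) \left(-2\right)\right) X{\left(-2 \right)} \left(-1\right) - 11 = \left(\sqrt{0 \left(1 + 0\right)} + \left(-3 + 6\right) \left(-2\right)\right) 6 \left(-2\right) \left(-1\right) - 11 = \left(\sqrt{0 \cdot 1} + 3 \left(-2\right)\right) \left(-12\right) \left(-1\right) - 11 = \left(\sqrt{0} - 6\right) \left(-12\right) \left(-1\right) - 11 = \left(0 - 6\right) \left(-12\right) \left(-1\right) - 11 = \left(-6\right) \left(-12\right) \left(-1\right) - 11 = 72 \left(-1\right) - 11 = -72 - 11 = -83$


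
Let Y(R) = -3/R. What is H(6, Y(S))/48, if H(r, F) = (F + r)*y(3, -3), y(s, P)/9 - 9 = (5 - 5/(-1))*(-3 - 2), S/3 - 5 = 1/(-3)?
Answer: -9963/224 ≈ -44.478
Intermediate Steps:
S = 14 (S = 15 + 3*(1/(-3)) = 15 + 3*(1*(-⅓)) = 15 + 3*(-⅓) = 15 - 1 = 14)
y(s, P) = -369 (y(s, P) = 81 + 9*((5 - 5/(-1))*(-3 - 2)) = 81 + 9*((5 - 5*(-1))*(-5)) = 81 + 9*((5 + 5)*(-5)) = 81 + 9*(10*(-5)) = 81 + 9*(-50) = 81 - 450 = -369)
H(r, F) = -369*F - 369*r (H(r, F) = (F + r)*(-369) = -369*F - 369*r)
H(6, Y(S))/48 = (-(-1107)/14 - 369*6)/48 = (-(-1107)/14 - 2214)*(1/48) = (-369*(-3/14) - 2214)*(1/48) = (1107/14 - 2214)*(1/48) = -29889/14*1/48 = -9963/224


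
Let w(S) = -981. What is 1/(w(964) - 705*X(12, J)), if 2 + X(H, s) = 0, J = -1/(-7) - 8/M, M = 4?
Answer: 1/429 ≈ 0.0023310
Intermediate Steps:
J = -13/7 (J = -1/(-7) - 8/4 = -1*(-⅐) - 8*¼ = ⅐ - 2 = -13/7 ≈ -1.8571)
X(H, s) = -2 (X(H, s) = -2 + 0 = -2)
1/(w(964) - 705*X(12, J)) = 1/(-981 - 705*(-2)) = 1/(-981 + 1410) = 1/429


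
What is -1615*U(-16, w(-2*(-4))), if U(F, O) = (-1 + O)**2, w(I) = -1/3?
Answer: -25840/9 ≈ -2871.1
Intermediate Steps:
w(I) = -1/3 (w(I) = -1*1/3 = -1/3)
-1615*U(-16, w(-2*(-4))) = -1615*(-1 - 1/3)**2 = -1615*(-4/3)**2 = -1615*16/9 = -25840/9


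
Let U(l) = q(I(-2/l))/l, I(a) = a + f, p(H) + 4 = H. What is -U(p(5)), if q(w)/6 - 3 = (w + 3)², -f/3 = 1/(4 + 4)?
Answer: -651/32 ≈ -20.344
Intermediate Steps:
p(H) = -4 + H
f = -3/8 (f = -3/(4 + 4) = -3/8 ≈ -0.37500)
I(a) = -3/8 + a (I(a) = a - 3/8 = -3/8 + a)
q(w) = 18 + 6*(3 + w)² (q(w) = 18 + 6*(w + 3)² = 18 + 6*(3 + w)²)
U(l) = (18 + 6*(21/8 - 2/l)²)/l (U(l) = (18 + 6*(3 + (-3/8 - 2/l))²)/l = (18 + 6*(21/8 - 2/l)²)/l)
-U(p(5)) = -3*(256 - 672*(-4 + 5) + 633*(-4 + 5)²)/(32*(-4 + 5)³) = -3*(256 - 672*1 + 633*1²)/(32*1³) = -3*(256 - 672 + 633*1)/32 = -3*(256 - 672 + 633)/32 = -3*217/32 = -1*651/32 = -651/32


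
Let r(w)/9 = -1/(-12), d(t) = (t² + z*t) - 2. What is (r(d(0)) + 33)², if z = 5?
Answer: 18225/16 ≈ 1139.1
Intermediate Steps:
d(t) = -2 + t² + 5*t (d(t) = (t² + 5*t) - 2 = -2 + t² + 5*t)
r(w) = ¾ (r(w) = 9*(-1/(-12)) = 9*(-1*(-1/12)) = 9*(1/12) = ¾)
(r(d(0)) + 33)² = (¾ + 33)² = (135/4)² = 18225/16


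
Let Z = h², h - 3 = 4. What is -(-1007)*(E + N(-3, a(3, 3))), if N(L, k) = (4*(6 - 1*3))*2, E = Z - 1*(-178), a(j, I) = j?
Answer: 252757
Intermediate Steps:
h = 7 (h = 3 + 4 = 7)
Z = 49 (Z = 7² = 49)
E = 227 (E = 49 - 1*(-178) = 49 + 178 = 227)
N(L, k) = 24 (N(L, k) = (4*(6 - 3))*2 = (4*3)*2 = 12*2 = 24)
-(-1007)*(E + N(-3, a(3, 3))) = -(-1007)*(227 + 24) = -(-1007)*251 = -1*(-252757) = 252757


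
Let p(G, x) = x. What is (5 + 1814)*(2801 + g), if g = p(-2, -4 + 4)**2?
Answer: 5095019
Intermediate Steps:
g = 0 (g = (-4 + 4)**2 = 0**2 = 0)
(5 + 1814)*(2801 + g) = (5 + 1814)*(2801 + 0) = 1819*2801 = 5095019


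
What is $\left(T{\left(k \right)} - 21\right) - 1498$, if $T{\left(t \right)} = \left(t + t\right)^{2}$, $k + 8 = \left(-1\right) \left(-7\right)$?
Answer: $-1515$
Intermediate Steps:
$k = -1$ ($k = -8 - -7 = -8 + 7 = -1$)
$T{\left(t \right)} = 4 t^{2}$ ($T{\left(t \right)} = \left(2 t\right)^{2} = 4 t^{2}$)
$\left(T{\left(k \right)} - 21\right) - 1498 = \left(4 \left(-1\right)^{2} - 21\right) - 1498 = \left(4 \cdot 1 - 21\right) - 1498 = \left(4 - 21\right) - 1498 = -17 - 1498 = -1515$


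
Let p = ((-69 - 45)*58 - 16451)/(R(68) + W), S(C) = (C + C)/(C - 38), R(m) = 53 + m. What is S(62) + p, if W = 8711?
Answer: 7523/2944 ≈ 2.5554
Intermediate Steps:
S(C) = 2*C/(-38 + C) (S(C) = (2*C)/(-38 + C) = 2*C/(-38 + C))
p = -23063/8832 (p = ((-69 - 45)*58 - 16451)/((53 + 68) + 8711) = (-114*58 - 16451)/(121 + 8711) = (-6612 - 16451)/8832 = -23063*1/8832 = -23063/8832 ≈ -2.6113)
S(62) + p = 2*62/(-38 + 62) - 23063/8832 = 2*62/24 - 23063/8832 = 2*62*(1/24) - 23063/8832 = 31/6 - 23063/8832 = 7523/2944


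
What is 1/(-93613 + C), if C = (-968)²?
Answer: 1/843411 ≈ 1.1857e-6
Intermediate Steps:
C = 937024
1/(-93613 + C) = 1/(-93613 + 937024) = 1/843411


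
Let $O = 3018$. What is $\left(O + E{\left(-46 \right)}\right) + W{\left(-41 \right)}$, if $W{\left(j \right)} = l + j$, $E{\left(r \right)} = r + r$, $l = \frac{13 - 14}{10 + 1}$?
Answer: $\frac{31734}{11} \approx 2884.9$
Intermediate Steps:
$l = - \frac{1}{11} \approx -0.090909$
$E{\left(r \right)} = 2 r$
$W{\left(j \right)} = - \frac{1}{11} + j$
$\left(O + E{\left(-46 \right)}\right) + W{\left(-41 \right)} = \left(3018 + 2 \left(-46\right)\right) - \frac{452}{11} = \left(3018 - 92\right) - \frac{452}{11} = 2926 - \frac{452}{11} = \frac{31734}{11}$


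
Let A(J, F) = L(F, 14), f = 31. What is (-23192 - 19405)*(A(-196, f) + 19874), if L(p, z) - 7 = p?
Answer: -848191464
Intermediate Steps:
L(p, z) = 7 + p
A(J, F) = 7 + F
(-23192 - 19405)*(A(-196, f) + 19874) = (-23192 - 19405)*((7 + 31) + 19874) = -42597*(38 + 19874) = -42597*19912 = -848191464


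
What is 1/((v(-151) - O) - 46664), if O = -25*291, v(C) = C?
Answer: -1/39540 ≈ -2.5291e-5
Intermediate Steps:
O = -7275
1/((v(-151) - O) - 46664) = 1/((-151 - 1*(-7275)) - 46664) = 1/((-151 + 7275) - 46664) = 1/(7124 - 46664) = 1/(-39540) = -1/39540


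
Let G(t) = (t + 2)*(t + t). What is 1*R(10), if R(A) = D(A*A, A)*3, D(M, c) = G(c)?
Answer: 720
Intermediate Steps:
G(t) = 2*t*(2 + t) (G(t) = (2 + t)*(2*t) = 2*t*(2 + t))
D(M, c) = 2*c*(2 + c)
R(A) = 6*A*(2 + A) (R(A) = (2*A*(2 + A))*3 = 6*A*(2 + A))
1*R(10) = 1*(6*10*(2 + 10)) = 1*(6*10*12) = 1*720 = 720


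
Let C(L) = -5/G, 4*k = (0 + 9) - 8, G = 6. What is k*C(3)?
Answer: -5/24 ≈ -0.20833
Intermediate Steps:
k = ¼ (k = ((0 + 9) - 8)/4 = (9 - 8)/4 = (¼)*1 = ¼ ≈ 0.25000)
C(L) = -⅚ (C(L) = -5/6 = -5*⅙ = -⅚)
k*C(3) = (¼)*(-⅚) = -5/24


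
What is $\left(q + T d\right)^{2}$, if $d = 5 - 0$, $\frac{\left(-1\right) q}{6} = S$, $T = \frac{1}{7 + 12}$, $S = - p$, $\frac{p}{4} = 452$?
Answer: $\frac{42484217689}{361} \approx 1.1768 \cdot 10^{8}$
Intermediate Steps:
$p = 1808$ ($p = 4 \cdot 452 = 1808$)
$S = -1808$ ($S = \left(-1\right) 1808 = -1808$)
$T = \frac{1}{19} \approx 0.052632$
$q = 10848$ ($q = \left(-6\right) \left(-1808\right) = 10848$)
$d = 5$ ($d = 5 + 0 = 5$)
$\left(q + T d\right)^{2} = \left(10848 + \frac{1}{19} \cdot 5\right)^{2} = \left(10848 + \frac{5}{19}\right)^{2} = \left(\frac{206117}{19}\right)^{2} = \frac{42484217689}{361}$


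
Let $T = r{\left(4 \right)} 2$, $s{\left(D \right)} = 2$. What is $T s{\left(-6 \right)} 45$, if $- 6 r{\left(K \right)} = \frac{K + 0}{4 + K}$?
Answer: $-15$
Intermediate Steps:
$r{\left(K \right)} = - \frac{K}{6 \left(4 + K\right)}$ ($r{\left(K \right)} = - \frac{\left(K + 0\right) \frac{1}{4 + K}}{6} = - \frac{K \frac{1}{4 + K}}{6} = - \frac{K}{6 \left(4 + K\right)}$)
$T = - \frac{1}{6}$ ($T = \left(-1\right) 4 \frac{1}{24 + 6 \cdot 4} \cdot 2 = \left(-1\right) 4 \frac{1}{24 + 24} \cdot 2 = \left(-1\right) 4 \cdot \frac{1}{48} \cdot 2 = \left(- \frac{1}{12}\right) 2 = - \frac{1}{6} \approx -0.16667$)
$T s{\left(-6 \right)} 45 = \left(- \frac{1}{6}\right) 2 \cdot 45 = \left(- \frac{1}{3}\right) 45 = -15$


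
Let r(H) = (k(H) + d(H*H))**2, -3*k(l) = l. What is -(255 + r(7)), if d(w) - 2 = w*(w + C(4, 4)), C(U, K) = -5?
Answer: -41824384/9 ≈ -4.6472e+6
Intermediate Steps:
d(w) = 2 + w*(-5 + w) (d(w) = 2 + w*(w - 5) = 2 + w*(-5 + w))
k(l) = -l/3
r(H) = (2 + H**4 - 5*H**2 - H/3)**2 (r(H) = (-H/3 + (2 + (H*H)**2 - 5*H*H))**2 = (-H/3 + (2 + (H**2)**2 - 5*H**2))**2 = (-H/3 + (2 + H**4 - 5*H**2))**2 = (2 + H**4 - 5*H**2 - H/3)**2)
-(255 + r(7)) = -(255 + (6 - 1*7 - 15*7**2 + 3*7**4)**2/9) = -(255 + (6 - 7 - 15*49 + 3*2401)**2/9) = -(255 + (6 - 7 - 735 + 7203)**2/9) = -(255 + (1/9)*6467**2) = -(255 + (1/9)*41822089) = -(255 + 41822089/9) = -1*41824384/9 = -41824384/9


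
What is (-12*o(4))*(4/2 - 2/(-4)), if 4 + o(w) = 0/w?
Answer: 120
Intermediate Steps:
o(w) = -4 (o(w) = -4 + 0/w = -4 + 0 = -4)
(-12*o(4))*(4/2 - 2/(-4)) = (-12*(-4))*(4/2 - 2/(-4)) = 48*(4*(½) - 2*(-¼)) = 48*(2 + ½) = 48*(5/2) = 120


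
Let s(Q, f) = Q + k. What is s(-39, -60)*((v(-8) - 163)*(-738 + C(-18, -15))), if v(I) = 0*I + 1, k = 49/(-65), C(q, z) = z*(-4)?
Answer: -283816224/65 ≈ -4.3664e+6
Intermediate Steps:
C(q, z) = -4*z
k = -49/65 (k = 49*(-1/65) = -49/65 ≈ -0.75385)
v(I) = 1 (v(I) = 0 + 1 = 1)
s(Q, f) = -49/65 + Q (s(Q, f) = Q - 49/65 = -49/65 + Q)
s(-39, -60)*((v(-8) - 163)*(-738 + C(-18, -15))) = (-49/65 - 39)*((1 - 163)*(-738 - 4*(-15))) = -(-418608)*(-738 + 60)/65 = -(-418608)*(-678)/65 = -2584/65*109836 = -283816224/65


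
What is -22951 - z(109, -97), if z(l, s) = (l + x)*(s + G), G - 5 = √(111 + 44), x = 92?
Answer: -4459 - 201*√155 ≈ -6961.4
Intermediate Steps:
G = 5 + √155 (G = 5 + √(111 + 44) = 5 + √155 ≈ 17.450)
z(l, s) = (92 + l)*(5 + s + √155) (z(l, s) = (l + 92)*(s + (5 + √155)) = (92 + l)*(5 + s + √155))
-22951 - z(109, -97) = -22951 - (460 + 92*(-97) + 92*√155 + 109*(-97) + 109*(5 + √155)) = -22951 - (460 - 8924 + 92*√155 - 10573 + (545 + 109*√155)) = -22951 - (-18492 + 201*√155) = -22951 + (18492 - 201*√155) = -4459 - 201*√155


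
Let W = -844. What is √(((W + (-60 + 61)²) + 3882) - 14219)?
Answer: 2*I*√2795 ≈ 105.74*I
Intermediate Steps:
√(((W + (-60 + 61)²) + 3882) - 14219) = √(((-844 + (-60 + 61)²) + 3882) - 14219) = √(((-844 + 1²) + 3882) - 14219) = √(((-844 + 1) + 3882) - 14219) = √((-843 + 3882) - 14219) = √(3039 - 14219) = √(-11180) = 2*I*√2795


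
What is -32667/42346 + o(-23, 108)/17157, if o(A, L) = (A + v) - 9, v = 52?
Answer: -559620799/726530322 ≈ -0.77026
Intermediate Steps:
o(A, L) = 43 + A (o(A, L) = (A + 52) - 9 = (52 + A) - 9 = 43 + A)
-32667/42346 + o(-23, 108)/17157 = -32667/42346 + (43 - 23)/17157 = -32667*1/42346 + 20*(1/17157) = -32667/42346 + 20/17157 = -559620799/726530322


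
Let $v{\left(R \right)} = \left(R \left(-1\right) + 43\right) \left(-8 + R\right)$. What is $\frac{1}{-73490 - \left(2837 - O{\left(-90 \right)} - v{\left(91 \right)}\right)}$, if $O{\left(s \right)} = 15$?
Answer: $- \frac{1}{80296} \approx -1.2454 \cdot 10^{-5}$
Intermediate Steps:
$v{\left(R \right)} = \left(-8 + R\right) \left(43 - R\right)$ ($v{\left(R \right)} = \left(- R + 43\right) \left(-8 + R\right) = \left(43 - R\right) \left(-8 + R\right) = \left(-8 + R\right) \left(43 - R\right)$)
$\frac{1}{-73490 - \left(2837 - O{\left(-90 \right)} - v{\left(91 \right)}\right)} = \frac{1}{-73490 + \left(\left(\left(-344 - 91^{2} + 51 \cdot 91\right) + 15\right) - 2837\right)} = \frac{1}{-73490 + \left(\left(\left(-344 - 8281 + 4641\right) + 15\right) - 2837\right)} = \frac{1}{-73490 + \left(\left(-3984 + 15\right) - 2837\right)} = \frac{1}{-73490 - 6806} = \frac{1}{-80296} = - \frac{1}{80296}$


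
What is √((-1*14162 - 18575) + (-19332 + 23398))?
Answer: I*√28671 ≈ 169.33*I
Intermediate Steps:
√((-1*14162 - 18575) + (-19332 + 23398)) = √((-14162 - 18575) + 4066) = √(-32737 + 4066) = √(-28671) = I*√28671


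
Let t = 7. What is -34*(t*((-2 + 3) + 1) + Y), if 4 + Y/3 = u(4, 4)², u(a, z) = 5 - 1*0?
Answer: -2618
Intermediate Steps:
u(a, z) = 5 (u(a, z) = 5 + 0 = 5)
Y = 63 (Y = -12 + 3*5² = -12 + 3*25 = -12 + 75 = 63)
-34*(t*((-2 + 3) + 1) + Y) = -34*(7*((-2 + 3) + 1) + 63) = -34*(7*(1 + 1) + 63) = -34*(7*2 + 63) = -34*(14 + 63) = -34*77 = -2618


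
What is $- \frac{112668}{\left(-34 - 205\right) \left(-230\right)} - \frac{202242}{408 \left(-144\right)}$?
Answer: $\frac{374814367}{269133120} \approx 1.3927$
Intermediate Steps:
$- \frac{112668}{\left(-34 - 205\right) \left(-230\right)} - \frac{202242}{408 \left(-144\right)} = - \frac{112668}{\left(-239\right) \left(-230\right)} - \frac{202242}{-58752} = - \frac{112668}{54970} - - \frac{33707}{9792} = \left(-112668\right) \frac{1}{54970} + \frac{33707}{9792} = - \frac{56334}{27485} + \frac{33707}{9792} = \frac{374814367}{269133120}$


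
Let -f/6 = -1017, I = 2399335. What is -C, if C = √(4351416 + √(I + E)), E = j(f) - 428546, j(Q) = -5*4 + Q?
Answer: -√(4351416 + √1976871) ≈ -2086.3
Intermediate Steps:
f = 6102 (f = -6*(-1017) = 6102)
j(Q) = -20 + Q
E = -422464 (E = (-20 + 6102) - 428546 = 6082 - 428546 = -422464)
C = √(4351416 + √1976871) (C = √(4351416 + √(2399335 - 422464)) = √(4351416 + √1976871) ≈ 2086.3)
-C = -√(4351416 + √1976871)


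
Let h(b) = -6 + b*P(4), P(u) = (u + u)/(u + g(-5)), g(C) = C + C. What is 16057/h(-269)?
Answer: 48171/1058 ≈ 45.530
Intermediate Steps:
g(C) = 2*C
P(u) = 2*u/(-10 + u) (P(u) = (u + u)/(u + 2*(-5)) = (2*u)/(u - 10) = (2*u)/(-10 + u) = 2*u/(-10 + u))
h(b) = -6 - 4*b/3 (h(b) = -6 + b*(2*4/(-10 + 4)) = -6 + b*(2*4/(-6)) = -6 + b*(2*4*(-⅙)) = -6 + b*(-4/3) = -6 - 4*b/3)
16057/h(-269) = 16057/(-6 - 4/3*(-269)) = 16057/(-6 + 1076/3) = 16057/(1058/3) = 16057*(3/1058) = 48171/1058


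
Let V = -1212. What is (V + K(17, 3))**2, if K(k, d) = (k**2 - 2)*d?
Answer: 123201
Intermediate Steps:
K(k, d) = d*(-2 + k**2) (K(k, d) = (-2 + k**2)*d = d*(-2 + k**2))
(V + K(17, 3))**2 = (-1212 + 3*(-2 + 17**2))**2 = (-1212 + 3*(-2 + 289))**2 = (-1212 + 3*287)**2 = (-1212 + 861)**2 = (-351)**2 = 123201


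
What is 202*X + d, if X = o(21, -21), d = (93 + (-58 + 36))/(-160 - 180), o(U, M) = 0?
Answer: -71/340 ≈ -0.20882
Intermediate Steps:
d = -71/340 (d = (93 - 22)/(-340) = 71*(-1/340) = -71/340 ≈ -0.20882)
X = 0
202*X + d = 202*0 - 71/340 = 0 - 71/340 = -71/340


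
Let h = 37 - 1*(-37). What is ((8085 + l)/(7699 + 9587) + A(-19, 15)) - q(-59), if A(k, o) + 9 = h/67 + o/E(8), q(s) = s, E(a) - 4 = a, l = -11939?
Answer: 1802291/34572 ≈ 52.132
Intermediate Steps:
E(a) = 4 + a
h = 74 (h = 37 + 37 = 74)
A(k, o) = -529/67 + o/12 (A(k, o) = -9 + (74/67 + o/(4 + 8)) = -9 + (74*(1/67) + o/12) = -9 + (74/67 + o*(1/12)) = -9 + (74/67 + o/12) = -529/67 + o/12)
((8085 + l)/(7699 + 9587) + A(-19, 15)) - q(-59) = ((8085 - 11939)/(7699 + 9587) + (-529/67 + (1/12)*15)) - 1*(-59) = (-3854/17286 + (-529/67 + 5/4)) + 59 = (-3854*1/17286 - 1781/268) + 59 = (-1927/8643 - 1781/268) + 59 = -237457/34572 + 59 = 1802291/34572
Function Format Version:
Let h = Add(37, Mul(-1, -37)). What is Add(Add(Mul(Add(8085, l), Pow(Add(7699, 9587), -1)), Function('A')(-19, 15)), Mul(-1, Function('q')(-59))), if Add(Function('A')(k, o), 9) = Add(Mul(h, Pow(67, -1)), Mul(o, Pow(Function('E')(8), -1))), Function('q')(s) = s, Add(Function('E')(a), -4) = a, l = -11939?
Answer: Rational(1802291, 34572) ≈ 52.132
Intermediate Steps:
Function('E')(a) = Add(4, a)
h = 74 (h = Add(37, 37) = 74)
Function('A')(k, o) = Add(Rational(-529, 67), Mul(Rational(1, 12), o)) (Function('A')(k, o) = Add(-9, Add(Mul(74, Pow(67, -1)), Mul(o, Pow(Add(4, 8), -1)))) = Add(-9, Add(Mul(74, Rational(1, 67)), Mul(o, Pow(12, -1)))) = Add(-9, Add(Rational(74, 67), Mul(o, Rational(1, 12)))) = Add(-9, Add(Rational(74, 67), Mul(Rational(1, 12), o))) = Add(Rational(-529, 67), Mul(Rational(1, 12), o)))
Add(Add(Mul(Add(8085, l), Pow(Add(7699, 9587), -1)), Function('A')(-19, 15)), Mul(-1, Function('q')(-59))) = Add(Add(Mul(Add(8085, -11939), Pow(Add(7699, 9587), -1)), Add(Rational(-529, 67), Mul(Rational(1, 12), 15))), Mul(-1, -59)) = Add(Add(Mul(-3854, Pow(17286, -1)), Add(Rational(-529, 67), Rational(5, 4))), 59) = Add(Add(Mul(-3854, Rational(1, 17286)), Rational(-1781, 268)), 59) = Add(Add(Rational(-1927, 8643), Rational(-1781, 268)), 59) = Add(Rational(-237457, 34572), 59) = Rational(1802291, 34572)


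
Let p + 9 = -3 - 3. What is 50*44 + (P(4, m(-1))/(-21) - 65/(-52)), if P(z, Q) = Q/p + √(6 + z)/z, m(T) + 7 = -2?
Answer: 308171/140 - √10/84 ≈ 2201.2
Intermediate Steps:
p = -15 (p = -9 + (-3 - 3) = -9 - 6 = -15)
m(T) = -9 (m(T) = -7 - 2 = -9)
P(z, Q) = -Q/15 + √(6 + z)/z (P(z, Q) = Q/(-15) + √(6 + z)/z = Q*(-1/15) + √(6 + z)/z = -Q/15 + √(6 + z)/z)
50*44 + (P(4, m(-1))/(-21) - 65/(-52)) = 50*44 + ((-1/15*(-9) + √(6 + 4)/4)/(-21) - 65/(-52)) = 2200 + ((⅗ + √10/4)*(-1/21) - 65*(-1/52)) = 2200 + ((-1/35 - √10/84) + 5/4) = 2200 + (171/140 - √10/84) = 308171/140 - √10/84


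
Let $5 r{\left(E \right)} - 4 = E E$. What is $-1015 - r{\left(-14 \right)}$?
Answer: $-1055$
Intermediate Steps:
$r{\left(E \right)} = \frac{4}{5} + \frac{E^{2}}{5}$ ($r{\left(E \right)} = \frac{4}{5} + \frac{E E}{5} = \frac{4}{5} + \frac{E^{2}}{5}$)
$-1015 - r{\left(-14 \right)} = -1015 - \left(\frac{4}{5} + \frac{\left(-14\right)^{2}}{5}\right) = -1015 - \left(\frac{4}{5} + \frac{1}{5} \cdot 196\right) = -1015 - \left(\frac{4}{5} + \frac{196}{5}\right) = -1015 - 40 = -1055$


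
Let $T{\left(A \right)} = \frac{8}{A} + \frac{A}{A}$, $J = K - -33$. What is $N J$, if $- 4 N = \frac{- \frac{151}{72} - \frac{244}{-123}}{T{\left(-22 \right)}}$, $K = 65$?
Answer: $\frac{25795}{5904} \approx 4.3691$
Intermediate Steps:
$J = 98$ ($J = 65 - -33 = 65 + 33 = 98$)
$T{\left(A \right)} = 1 + \frac{8}{A}$ ($T{\left(A \right)} = \frac{8}{A} + 1 = 1 + \frac{8}{A}$)
$N = \frac{3685}{82656}$ ($N = - \frac{\left(- \frac{151}{72} - \frac{244}{-123}\right) \frac{1}{\frac{1}{-22} \left(8 - 22\right)}}{4} = - \frac{\left(\left(-151\right) \frac{1}{72} - - \frac{244}{123}\right) \frac{1}{\left(- \frac{1}{22}\right) \left(-14\right)}}{4} = - \frac{\left(- \frac{151}{72} + \frac{244}{123}\right) \frac{1}{\frac{7}{11}}}{4} = - \frac{\left(- \frac{335}{2952}\right) \frac{11}{7}}{4} = \left(- \frac{1}{4}\right) \left(- \frac{3685}{20664}\right) = \frac{3685}{82656} \approx 0.044582$)
$N J = \frac{3685}{82656} \cdot 98 = \frac{25795}{5904}$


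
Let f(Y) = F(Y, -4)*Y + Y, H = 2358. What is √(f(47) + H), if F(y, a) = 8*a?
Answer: √901 ≈ 30.017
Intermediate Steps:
f(Y) = -31*Y (f(Y) = (8*(-4))*Y + Y = -32*Y + Y = -31*Y)
√(f(47) + H) = √(-31*47 + 2358) = √(-1457 + 2358) = √901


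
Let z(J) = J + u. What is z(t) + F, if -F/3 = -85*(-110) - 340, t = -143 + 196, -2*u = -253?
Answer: -53701/2 ≈ -26851.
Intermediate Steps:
u = 253/2 (u = -½*(-253) = 253/2 ≈ 126.50)
t = 53
z(J) = 253/2 + J (z(J) = J + 253/2 = 253/2 + J)
F = -27030 (F = -3*(-85*(-110) - 340) = -3*(9350 - 340) = -3*9010 = -27030)
z(t) + F = (253/2 + 53) - 27030 = 359/2 - 27030 = -53701/2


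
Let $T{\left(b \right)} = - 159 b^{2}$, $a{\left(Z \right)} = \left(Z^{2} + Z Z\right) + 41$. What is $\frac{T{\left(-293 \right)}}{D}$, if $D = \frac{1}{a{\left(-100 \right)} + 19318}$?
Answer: $-537249995769$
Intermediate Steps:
$a{\left(Z \right)} = 41 + 2 Z^{2}$ ($a{\left(Z \right)} = \left(Z^{2} + Z^{2}\right) + 41 = 2 Z^{2} + 41 = 41 + 2 Z^{2}$)
$D = \frac{1}{39359}$ ($D = \frac{1}{\left(41 + 2 \left(-100\right)^{2}\right) + 19318} = \frac{1}{\left(41 + 2 \cdot 10000\right) + 19318} = \frac{1}{\left(41 + 20000\right) + 19318} = \frac{1}{20041 + 19318} = \frac{1}{39359} \approx 2.5407 \cdot 10^{-5}$)
$\frac{T{\left(-293 \right)}}{D} = - 159 \left(-293\right)^{2} \frac{1}{\frac{1}{39359}} = \left(-159\right) 85849 \cdot 39359 = \left(-13649991\right) 39359 = -537249995769$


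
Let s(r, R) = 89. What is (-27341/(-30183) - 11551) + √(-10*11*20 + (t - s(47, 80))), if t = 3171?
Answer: -348616492/30183 + 21*√2 ≈ -11520.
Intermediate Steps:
(-27341/(-30183) - 11551) + √(-10*11*20 + (t - s(47, 80))) = (-27341/(-30183) - 11551) + √(-10*11*20 + (3171 - 1*89)) = (-27341*(-1/30183) - 11551) + √(-110*20 + (3171 - 89)) = (27341/30183 - 11551) + √(-2200 + 3082) = -348616492/30183 + √882 = -348616492/30183 + 21*√2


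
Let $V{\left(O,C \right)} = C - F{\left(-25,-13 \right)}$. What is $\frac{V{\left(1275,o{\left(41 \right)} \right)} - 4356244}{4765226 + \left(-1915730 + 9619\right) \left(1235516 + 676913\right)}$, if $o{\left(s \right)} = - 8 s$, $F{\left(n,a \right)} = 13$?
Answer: $\frac{4356585}{3645297188393} \approx 1.1951 \cdot 10^{-6}$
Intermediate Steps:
$V{\left(O,C \right)} = -13 + C$ ($V{\left(O,C \right)} = C - 13 = -13 + C$)
$\frac{V{\left(1275,o{\left(41 \right)} \right)} - 4356244}{4765226 + \left(-1915730 + 9619\right) \left(1235516 + 676913\right)} = \frac{\left(-13 - 328\right) - 4356244}{4765226 + \left(-1915730 + 9619\right) \left(1235516 + 676913\right)} = \frac{\left(-13 - 328\right) - 4356244}{4765226 - 3645301953619} = \frac{-341 - 4356244}{4765226 - 3645301953619} = - \frac{4356585}{-3645297188393} = \left(-4356585\right) \left(- \frac{1}{3645297188393}\right) = \frac{4356585}{3645297188393}$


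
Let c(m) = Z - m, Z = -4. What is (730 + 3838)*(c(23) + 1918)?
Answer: 8638088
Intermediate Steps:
c(m) = -4 - m
(730 + 3838)*(c(23) + 1918) = (730 + 3838)*((-4 - 1*23) + 1918) = 4568*((-4 - 23) + 1918) = 4568*(-27 + 1918) = 4568*1891 = 8638088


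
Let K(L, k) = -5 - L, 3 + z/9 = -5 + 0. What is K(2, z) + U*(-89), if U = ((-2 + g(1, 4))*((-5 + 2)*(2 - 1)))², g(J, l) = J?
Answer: -808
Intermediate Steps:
z = -72 (z = -27 + 9*(-5 + 0) = -27 + 9*(-5) = -27 - 45 = -72)
U = 9 (U = ((-2 + 1)*((-5 + 2)*(2 - 1)))² = (-(-3))² = (-1*(-3))² = 3² = 9)
K(2, z) + U*(-89) = (-5 - 1*2) + 9*(-89) = (-5 - 2) - 801 = -7 - 801 = -808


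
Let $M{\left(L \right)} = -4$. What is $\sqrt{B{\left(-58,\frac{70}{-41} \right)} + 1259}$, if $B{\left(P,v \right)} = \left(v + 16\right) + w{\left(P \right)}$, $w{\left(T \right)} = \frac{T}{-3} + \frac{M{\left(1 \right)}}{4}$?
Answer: $\frac{\sqrt{19541010}}{123} \approx 35.939$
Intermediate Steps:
$w{\left(T \right)} = -1 - \frac{T}{3}$ ($w{\left(T \right)} = \frac{T}{-3} - \frac{4}{4} = T \left(- \frac{1}{3}\right) - 1 = - \frac{T}{3} - 1 = -1 - \frac{T}{3}$)
$B{\left(P,v \right)} = 15 + v - \frac{P}{3}$ ($B{\left(P,v \right)} = \left(v + 16\right) - \left(1 + \frac{P}{3}\right) = \left(16 + v\right) - \left(1 + \frac{P}{3}\right) = 15 + v - \frac{P}{3}$)
$\sqrt{B{\left(-58,\frac{70}{-41} \right)} + 1259} = \sqrt{\left(15 + \frac{70}{-41} - - \frac{58}{3}\right) + 1259} = \sqrt{\left(15 + 70 \left(- \frac{1}{41}\right) + \frac{58}{3}\right) + 1259} = \sqrt{\left(15 - \frac{70}{41} + \frac{58}{3}\right) + 1259} = \sqrt{\frac{4013}{123} + 1259} = \sqrt{\frac{158870}{123}} = \frac{\sqrt{19541010}}{123}$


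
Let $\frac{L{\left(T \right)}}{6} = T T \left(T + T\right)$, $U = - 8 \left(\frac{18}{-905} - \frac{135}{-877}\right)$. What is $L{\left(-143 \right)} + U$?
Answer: $- \frac{27850791644652}{793685} \approx -3.509 \cdot 10^{7}$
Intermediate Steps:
$U = - \frac{851112}{793685}$ ($U = - 8 \left(18 \left(- \frac{1}{905}\right) - - \frac{135}{877}\right) = - 8 \left(- \frac{18}{905} + \frac{135}{877}\right) = \left(-8\right) \frac{106389}{793685} = - \frac{851112}{793685} \approx -1.0724$)
$L{\left(T \right)} = 12 T^{3}$ ($L{\left(T \right)} = 6 T T \left(T + T\right) = 6 T^{2} \cdot 2 T = 6 \cdot 2 T^{3} = 12 T^{3}$)
$L{\left(-143 \right)} + U = 12 \left(-143\right)^{3} - \frac{851112}{793685} = 12 \left(-2924207\right) - \frac{851112}{793685} = -35090484 - \frac{851112}{793685} = - \frac{27850791644652}{793685}$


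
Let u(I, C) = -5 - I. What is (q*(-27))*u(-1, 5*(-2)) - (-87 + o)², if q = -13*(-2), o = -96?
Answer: -30681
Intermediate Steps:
q = 26
(q*(-27))*u(-1, 5*(-2)) - (-87 + o)² = (26*(-27))*(-5 - 1*(-1)) - (-87 - 96)² = -702*(-5 + 1) - 1*(-183)² = -702*(-4) - 1*33489 = 2808 - 33489 = -30681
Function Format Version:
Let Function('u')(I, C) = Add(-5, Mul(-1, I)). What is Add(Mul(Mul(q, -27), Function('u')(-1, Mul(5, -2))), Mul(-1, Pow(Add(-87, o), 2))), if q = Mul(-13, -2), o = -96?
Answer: -30681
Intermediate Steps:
q = 26
Add(Mul(Mul(q, -27), Function('u')(-1, Mul(5, -2))), Mul(-1, Pow(Add(-87, o), 2))) = Add(Mul(Mul(26, -27), Add(-5, Mul(-1, -1))), Mul(-1, Pow(Add(-87, -96), 2))) = Add(Mul(-702, Add(-5, 1)), Mul(-1, Pow(-183, 2))) = Add(Mul(-702, -4), Mul(-1, 33489)) = Add(2808, -33489) = -30681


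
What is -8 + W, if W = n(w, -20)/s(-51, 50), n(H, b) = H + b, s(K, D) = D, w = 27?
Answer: -393/50 ≈ -7.8600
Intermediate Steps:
W = 7/50 (W = (27 - 20)/50 = 7*(1/50) = 7/50 ≈ 0.14000)
-8 + W = -8 + 7/50 = -393/50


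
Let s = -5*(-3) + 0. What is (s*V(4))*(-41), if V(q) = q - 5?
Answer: 615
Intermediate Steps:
V(q) = -5 + q
s = 15 (s = 15 + 0 = 15)
(s*V(4))*(-41) = (15*(-5 + 4))*(-41) = (15*(-1))*(-41) = -15*(-41) = 615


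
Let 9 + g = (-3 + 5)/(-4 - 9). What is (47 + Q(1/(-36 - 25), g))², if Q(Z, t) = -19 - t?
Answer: 233289/169 ≈ 1380.4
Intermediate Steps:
g = -119/13 (g = -9 + (-3 + 5)/(-4 - 9) = -9 + 2/(-13) = -9 + 2*(-1/13) = -9 - 2/13 = -119/13 ≈ -9.1538)
(47 + Q(1/(-36 - 25), g))² = (47 + (-19 - 1*(-119/13)))² = (47 + (-19 + 119/13))² = (47 - 128/13)² = (483/13)² = 233289/169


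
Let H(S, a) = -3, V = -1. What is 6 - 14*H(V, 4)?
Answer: 48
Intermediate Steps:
6 - 14*H(V, 4) = 6 - 14*(-3) = 6 + 42 = 48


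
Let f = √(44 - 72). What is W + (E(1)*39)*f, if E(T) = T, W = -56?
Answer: -56 + 78*I*√7 ≈ -56.0 + 206.37*I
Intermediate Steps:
f = 2*I*√7 (f = √(-28) = 2*I*√7 ≈ 5.2915*I)
W + (E(1)*39)*f = -56 + (1*39)*(2*I*√7) = -56 + 39*(2*I*√7) = -56 + 78*I*√7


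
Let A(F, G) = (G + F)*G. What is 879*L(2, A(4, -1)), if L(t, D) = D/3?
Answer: -879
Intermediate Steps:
A(F, G) = G*(F + G) (A(F, G) = (F + G)*G = G*(F + G))
L(t, D) = D/3 (L(t, D) = D*(⅓) = D/3)
879*L(2, A(4, -1)) = 879*((-(4 - 1))/3) = 879*((-1*3)/3) = 879*((⅓)*(-3)) = 879*(-1) = -879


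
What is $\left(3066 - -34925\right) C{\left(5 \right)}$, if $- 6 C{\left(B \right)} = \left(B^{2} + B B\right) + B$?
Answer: $- \frac{2089505}{6} \approx -3.4825 \cdot 10^{5}$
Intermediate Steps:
$C{\left(B \right)} = - \frac{B^{2}}{3} - \frac{B}{6}$ ($C{\left(B \right)} = - \frac{\left(B^{2} + B B\right) + B}{6} = - \frac{\left(B^{2} + B^{2}\right) + B}{6} = - \frac{2 B^{2} + B}{6} = - \frac{B + 2 B^{2}}{6} = - \frac{B^{2}}{3} - \frac{B}{6}$)
$\left(3066 - -34925\right) C{\left(5 \right)} = \left(3066 - -34925\right) \left(\left(- \frac{1}{6}\right) 5 \left(1 + 2 \cdot 5\right)\right) = \left(3066 + 34925\right) \left(\left(- \frac{1}{6}\right) 5 \left(1 + 10\right)\right) = 37991 \left(\left(- \frac{1}{6}\right) 5 \cdot 11\right) = 37991 \left(- \frac{55}{6}\right) = - \frac{2089505}{6}$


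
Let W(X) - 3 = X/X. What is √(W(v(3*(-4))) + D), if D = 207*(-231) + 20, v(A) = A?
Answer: I*√47793 ≈ 218.62*I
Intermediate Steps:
W(X) = 4 (W(X) = 3 + X/X = 3 + 1 = 4)
D = -47797 (D = -47817 + 20 = -47797)
√(W(v(3*(-4))) + D) = √(4 - 47797) = √(-47793) = I*√47793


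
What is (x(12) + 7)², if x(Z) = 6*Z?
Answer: 6241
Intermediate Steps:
(x(12) + 7)² = (6*12 + 7)² = (72 + 7)² = 79² = 6241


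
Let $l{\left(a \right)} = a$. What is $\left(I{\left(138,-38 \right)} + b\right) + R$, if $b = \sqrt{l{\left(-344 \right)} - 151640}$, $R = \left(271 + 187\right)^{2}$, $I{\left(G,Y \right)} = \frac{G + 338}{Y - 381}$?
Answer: $\frac{87890640}{419} + 4 i \sqrt{9499} \approx 2.0976 \cdot 10^{5} + 389.85 i$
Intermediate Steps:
$I{\left(G,Y \right)} = \frac{338 + G}{-381 + Y}$
$R = 209764$ ($R = 458^{2} = 209764$)
$b = 4 i \sqrt{9499}$ ($b = \sqrt{-344 - 151640} = \sqrt{-151984} = 4 i \sqrt{9499} \approx 389.85 i$)
$\left(I{\left(138,-38 \right)} + b\right) + R = \left(\frac{338 + 138}{-381 - 38} + 4 i \sqrt{9499}\right) + 209764 = \left(\frac{1}{-419} \cdot 476 + 4 i \sqrt{9499}\right) + 209764 = \left(\left(- \frac{1}{419}\right) 476 + 4 i \sqrt{9499}\right) + 209764 = \left(- \frac{476}{419} + 4 i \sqrt{9499}\right) + 209764 = \frac{87890640}{419} + 4 i \sqrt{9499}$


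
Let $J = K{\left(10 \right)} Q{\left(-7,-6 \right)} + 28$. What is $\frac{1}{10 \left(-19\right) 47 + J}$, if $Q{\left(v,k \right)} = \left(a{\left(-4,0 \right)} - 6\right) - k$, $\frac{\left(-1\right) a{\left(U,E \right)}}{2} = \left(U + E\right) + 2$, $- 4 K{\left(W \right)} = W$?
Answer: $- \frac{1}{8912} \approx -0.00011221$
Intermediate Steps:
$K{\left(W \right)} = - \frac{W}{4}$
$a{\left(U,E \right)} = -4 - 2 E - 2 U$ ($a{\left(U,E \right)} = - 2 \left(\left(U + E\right) + 2\right) = - 2 \left(\left(E + U\right) + 2\right) = - 2 \left(2 + E + U\right) = -4 - 2 E - 2 U$)
$Q{\left(v,k \right)} = -2 - k$ ($Q{\left(v,k \right)} = \left(\left(-4 - 0 - -8\right) - 6\right) - k = \left(\left(-4 + 0 + 8\right) - 6\right) - k = \left(4 - 6\right) - k = -2 - k$)
$J = 18$ ($J = \left(- \frac{1}{4}\right) 10 \left(-2 - -6\right) + 28 = - \frac{5 \left(-2 + 6\right)}{2} + 28 = \left(- \frac{5}{2}\right) 4 + 28 = -10 + 28 = 18$)
$\frac{1}{10 \left(-19\right) 47 + J} = \frac{1}{10 \left(-19\right) 47 + 18} = \frac{1}{\left(-190\right) 47 + 18} = \frac{1}{-8930 + 18} = \frac{1}{-8912} = - \frac{1}{8912}$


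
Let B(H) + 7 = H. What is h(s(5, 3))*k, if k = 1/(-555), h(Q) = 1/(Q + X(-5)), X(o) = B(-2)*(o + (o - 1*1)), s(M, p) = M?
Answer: -1/57720 ≈ -1.7325e-5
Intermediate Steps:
B(H) = -7 + H
X(o) = 9 - 18*o (X(o) = (-7 - 2)*(o + (o - 1*1)) = -9*(o + (o - 1)) = -9*(o + (-1 + o)) = -9*(-1 + 2*o) = 9 - 18*o)
h(Q) = 1/(99 + Q) (h(Q) = 1/(Q + (9 - 18*(-5))) = 1/(Q + (9 + 90)) = 1/(Q + 99) = 1/(99 + Q))
k = -1/555 ≈ -0.0018018
h(s(5, 3))*k = -1/555/(99 + 5) = -1/555/104 = (1/104)*(-1/555) = -1/57720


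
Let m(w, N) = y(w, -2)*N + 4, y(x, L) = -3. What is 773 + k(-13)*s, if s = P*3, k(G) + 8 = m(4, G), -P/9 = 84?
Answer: -78607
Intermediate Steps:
P = -756 (P = -9*84 = -756)
m(w, N) = 4 - 3*N (m(w, N) = -3*N + 4 = 4 - 3*N)
k(G) = -4 - 3*G (k(G) = -8 + (4 - 3*G) = -4 - 3*G)
s = -2268 (s = -756*3 = -2268)
773 + k(-13)*s = 773 + (-4 - 3*(-13))*(-2268) = 773 + (-4 + 39)*(-2268) = 773 + 35*(-2268) = 773 - 79380 = -78607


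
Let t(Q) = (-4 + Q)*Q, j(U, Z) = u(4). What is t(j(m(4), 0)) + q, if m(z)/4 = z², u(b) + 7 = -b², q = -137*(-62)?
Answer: 9115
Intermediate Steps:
q = 8494
u(b) = -7 - b²
m(z) = 4*z²
j(U, Z) = -23 (j(U, Z) = -7 - 1*4² = -7 - 1*16 = -7 - 16 = -23)
t(Q) = Q*(-4 + Q)
t(j(m(4), 0)) + q = -23*(-4 - 23) + 8494 = -23*(-27) + 8494 = 621 + 8494 = 9115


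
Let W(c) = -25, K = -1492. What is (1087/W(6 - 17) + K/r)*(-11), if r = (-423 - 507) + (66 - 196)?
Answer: 613206/1325 ≈ 462.80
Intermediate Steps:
r = -1060 (r = -930 - 130 = -1060)
(1087/W(6 - 17) + K/r)*(-11) = (1087/(-25) - 1492/(-1060))*(-11) = (1087*(-1/25) - 1492*(-1/1060))*(-11) = (-1087/25 + 373/265)*(-11) = -55746/1325*(-11) = 613206/1325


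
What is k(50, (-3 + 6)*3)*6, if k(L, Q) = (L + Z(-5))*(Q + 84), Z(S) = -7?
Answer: 23994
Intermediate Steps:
k(L, Q) = (-7 + L)*(84 + Q) (k(L, Q) = (L - 7)*(Q + 84) = (-7 + L)*(84 + Q))
k(50, (-3 + 6)*3)*6 = (-588 - 7*(-3 + 6)*3 + 84*50 + 50*((-3 + 6)*3))*6 = (-588 - 21*3 + 4200 + 50*(3*3))*6 = (-588 - 7*9 + 4200 + 50*9)*6 = (-588 - 63 + 4200 + 450)*6 = 3999*6 = 23994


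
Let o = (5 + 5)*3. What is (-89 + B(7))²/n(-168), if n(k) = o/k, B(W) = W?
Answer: -188272/5 ≈ -37654.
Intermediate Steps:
o = 30 (o = 10*3 = 30)
n(k) = 30/k
(-89 + B(7))²/n(-168) = (-89 + 7)²/((30/(-168))) = (-82)²/((30*(-1/168))) = 6724/(-5/28) = 6724*(-28/5) = -188272/5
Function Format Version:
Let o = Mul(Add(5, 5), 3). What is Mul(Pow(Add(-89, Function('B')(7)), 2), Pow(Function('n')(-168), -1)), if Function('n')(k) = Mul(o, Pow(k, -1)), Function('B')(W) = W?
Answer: Rational(-188272, 5) ≈ -37654.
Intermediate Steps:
o = 30 (o = Mul(10, 3) = 30)
Function('n')(k) = Mul(30, Pow(k, -1))
Mul(Pow(Add(-89, Function('B')(7)), 2), Pow(Function('n')(-168), -1)) = Mul(Pow(Add(-89, 7), 2), Pow(Mul(30, Pow(-168, -1)), -1)) = Mul(Pow(-82, 2), Pow(Mul(30, Rational(-1, 168)), -1)) = Mul(6724, Pow(Rational(-5, 28), -1)) = Mul(6724, Rational(-28, 5)) = Rational(-188272, 5)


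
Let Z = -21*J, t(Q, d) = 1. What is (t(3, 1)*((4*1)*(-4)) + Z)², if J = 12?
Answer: 71824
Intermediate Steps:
Z = -252 (Z = -21*12 = -252)
(t(3, 1)*((4*1)*(-4)) + Z)² = (1*((4*1)*(-4)) - 252)² = (1*(4*(-4)) - 252)² = (1*(-16) - 252)² = (-16 - 252)² = (-268)² = 71824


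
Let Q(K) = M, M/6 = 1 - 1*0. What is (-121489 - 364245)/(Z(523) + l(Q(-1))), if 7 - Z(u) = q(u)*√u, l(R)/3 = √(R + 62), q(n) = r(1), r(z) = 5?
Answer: -485734/(7 - 5*√523 + 6*√17) ≈ 5880.0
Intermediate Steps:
M = 6 (M = 6*(1 - 1*0) = 6*(1 + 0) = 6*1 = 6)
q(n) = 5
Q(K) = 6
l(R) = 3*√(62 + R) (l(R) = 3*√(R + 62) = 3*√(62 + R))
Z(u) = 7 - 5*√u
(-121489 - 364245)/(Z(523) + l(Q(-1))) = (-121489 - 364245)/((7 - 5*√523) + 3*√(62 + 6)) = -485734/((7 - 5*√523) + 3*√68) = -485734/((7 - 5*√523) + 3*(2*√17)) = -485734/((7 - 5*√523) + 6*√17) = -485734/(7 - 5*√523 + 6*√17)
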